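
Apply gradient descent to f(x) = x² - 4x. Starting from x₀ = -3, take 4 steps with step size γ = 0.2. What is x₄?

f′(x) = 2x - 4
x₁ = -3 − 0.2·(-10) = -1
x₂ = -1 − 0.2·(-6) = 0.2
x₃ = 0.2 − 0.2·(-3.6) = 0.92
x₄ = 0.92 − 0.2·(-2.16) = 1.352

1.352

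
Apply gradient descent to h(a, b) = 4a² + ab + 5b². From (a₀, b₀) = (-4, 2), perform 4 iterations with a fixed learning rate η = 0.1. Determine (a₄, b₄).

(-0.014, 0.0058)

∇h = (8a + b, a + 10b)
(a₁, b₁) = (-4, 2) − 0.1·(-30, 16) = (-1, 0.4)
(a₂, b₂) = (-1, 0.4) − 0.1·(-7.6, 3) = (-0.24, 0.1)
(a₃, b₃) = (-0.24, 0.1) − 0.1·(-1.82, 0.76) = (-0.058, 0.024)
(a₄, b₄) = (-0.058, 0.024) − 0.1·(-0.44, 0.182) = (-0.014, 0.0058)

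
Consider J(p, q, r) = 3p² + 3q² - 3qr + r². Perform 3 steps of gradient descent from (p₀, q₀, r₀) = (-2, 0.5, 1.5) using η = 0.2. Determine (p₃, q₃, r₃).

(0.016, 0.608, 1.056)

∇J = (6p, 6q - 3r, -3q + 2r)
Step 1: at (-2, 0.5, 1.5), ∇J = (-12, -1.5, 1.5) → (-2, 0.5, 1.5) − 0.2·(-12, -1.5, 1.5) = (0.4, 0.8, 1.2)
Step 2: at (0.4, 0.8, 1.2), ∇J = (2.4, 1.2, 0) → (0.4, 0.8, 1.2) − 0.2·(2.4, 1.2, 0) = (-0.08, 0.56, 1.2)
Step 3: at (-0.08, 0.56, 1.2), ∇J = (-0.48, -0.24, 0.72) → (-0.08, 0.56, 1.2) − 0.2·(-0.48, -0.24, 0.72) = (0.016, 0.608, 1.056)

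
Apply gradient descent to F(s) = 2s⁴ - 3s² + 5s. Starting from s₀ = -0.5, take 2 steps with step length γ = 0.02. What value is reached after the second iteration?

-0.77485696

F′(s) = 8s³ - 6s + 5
s₁ = -0.5 − 0.02·7 = -0.64
s₂ = -0.64 − 0.02·6.742848 = -0.77485696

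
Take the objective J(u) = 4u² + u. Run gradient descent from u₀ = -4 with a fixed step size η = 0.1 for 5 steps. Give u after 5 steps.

-0.12624

J′(u) = 8u + 1
u₁ = -4 − 0.1·(-31) = -0.9
u₂ = -0.9 − 0.1·(-6.2) = -0.28
u₃ = -0.28 − 0.1·(-1.24) = -0.156
u₄ = -0.156 − 0.1·(-0.248) = -0.1312
u₅ = -0.1312 − 0.1·(-0.0496) = -0.12624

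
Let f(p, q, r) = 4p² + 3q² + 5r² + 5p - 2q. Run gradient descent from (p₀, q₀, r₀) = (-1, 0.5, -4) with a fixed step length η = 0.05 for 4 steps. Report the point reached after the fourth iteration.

(-0.6736, 0.37335, -0.25)

∇f = (8p + 5, 6q - 2, 10r)
(p₁, q₁, r₁) = (-1, 0.5, -4) − 0.05·(-3, 1, -40) = (-0.85, 0.45, -2)
(p₂, q₂, r₂) = (-0.85, 0.45, -2) − 0.05·(-1.8, 0.7, -20) = (-0.76, 0.415, -1)
(p₃, q₃, r₃) = (-0.76, 0.415, -1) − 0.05·(-1.08, 0.49, -10) = (-0.706, 0.3905, -0.5)
(p₄, q₄, r₄) = (-0.706, 0.3905, -0.5) − 0.05·(-0.648, 0.343, -5) = (-0.6736, 0.37335, -0.25)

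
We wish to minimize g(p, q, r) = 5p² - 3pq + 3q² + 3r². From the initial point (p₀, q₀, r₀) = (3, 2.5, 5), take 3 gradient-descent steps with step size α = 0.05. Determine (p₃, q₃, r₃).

∇g = (10p - 3q, -3p + 6q, 6r)
Step 1: at (3, 2.5, 5), ∇g = (22.5, 6, 30) → (3, 2.5, 5) − 0.05·(22.5, 6, 30) = (1.875, 2.2, 3.5)
Step 2: at (1.875, 2.2, 3.5), ∇g = (12.15, 7.575, 21) → (1.875, 2.2, 3.5) − 0.05·(12.15, 7.575, 21) = (1.2675, 1.82125, 2.45)
Step 3: at (1.2675, 1.82125, 2.45), ∇g = (7.21125, 7.125, 14.7) → (1.2675, 1.82125, 2.45) − 0.05·(7.21125, 7.125, 14.7) = (0.9069375, 1.465, 1.715)

(0.9069375, 1.465, 1.715)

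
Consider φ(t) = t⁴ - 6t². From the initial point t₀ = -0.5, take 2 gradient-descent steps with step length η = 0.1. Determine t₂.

-1.84695

φ′(t) = 4t³ - 12t
t₁ = -0.5 − 0.1·5.5 = -1.05
t₂ = -1.05 − 0.1·7.9695 = -1.84695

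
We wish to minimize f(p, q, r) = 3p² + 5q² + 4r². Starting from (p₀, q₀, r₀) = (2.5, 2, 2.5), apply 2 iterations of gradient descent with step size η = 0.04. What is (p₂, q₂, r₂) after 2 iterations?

(1.444, 0.72, 1.156)

∇f = (6p, 10q, 8r)
(p₁, q₁, r₁) = (2.5, 2, 2.5) − 0.04·(15, 20, 20) = (1.9, 1.2, 1.7)
(p₂, q₂, r₂) = (1.9, 1.2, 1.7) − 0.04·(11.4, 12, 13.6) = (1.444, 0.72, 1.156)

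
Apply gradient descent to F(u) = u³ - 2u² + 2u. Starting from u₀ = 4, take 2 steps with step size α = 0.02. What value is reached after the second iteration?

2.884256

F′(u) = 3u² - 4u + 2
Step 1: F′(4) = 34; u₁ = 4 − 0.02·34 = 3.32
Step 2: F′(3.32) = 21.7872; u₂ = 3.32 − 0.02·21.7872 = 2.884256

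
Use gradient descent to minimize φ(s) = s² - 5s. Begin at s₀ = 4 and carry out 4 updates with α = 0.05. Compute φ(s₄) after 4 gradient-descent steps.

-5.2814487775

φ′(s) = 2s - 5
Step 1: φ′(4) = 3; s₁ = 4 − 0.05·3 = 3.85
Step 2: φ′(3.85) = 2.7; s₂ = 3.85 − 0.05·2.7 = 3.715
Step 3: φ′(3.715) = 2.43; s₃ = 3.715 − 0.05·2.43 = 3.5935
Step 4: φ′(3.5935) = 2.187; s₄ = 3.5935 − 0.05·2.187 = 3.48415
φ(3.48415) = -5.2814487775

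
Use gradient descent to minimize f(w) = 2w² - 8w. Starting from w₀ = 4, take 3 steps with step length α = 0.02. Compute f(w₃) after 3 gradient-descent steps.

f′(w) = 4w - 8
w₁ = 4 − 0.02·8 = 3.84
w₂ = 3.84 − 0.02·7.36 = 3.6928
w₃ = 3.6928 − 0.02·6.7712 = 3.557376
f(3.557376) = -3.149159989248

-3.149159989248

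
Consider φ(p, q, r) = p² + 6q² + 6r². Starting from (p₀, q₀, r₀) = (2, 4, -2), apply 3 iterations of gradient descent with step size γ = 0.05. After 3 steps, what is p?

1.458

∇φ = (2p, 12q, 12r)
Step 1: at (2, 4, -2), ∇φ = (4, 48, -24) → (2, 4, -2) − 0.05·(4, 48, -24) = (1.8, 1.6, -0.8)
Step 2: at (1.8, 1.6, -0.8), ∇φ = (3.6, 19.2, -9.6) → (1.8, 1.6, -0.8) − 0.05·(3.6, 19.2, -9.6) = (1.62, 0.64, -0.32)
Step 3: at (1.62, 0.64, -0.32), ∇φ = (3.24, 7.68, -3.84) → (1.62, 0.64, -0.32) − 0.05·(3.24, 7.68, -3.84) = (1.458, 0.256, -0.128)
p = 1.458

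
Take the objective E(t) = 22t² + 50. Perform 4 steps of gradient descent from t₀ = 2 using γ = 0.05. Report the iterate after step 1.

-2.4

E′(t) = 44t
t₁ = 2 − 0.05·88 = -2.4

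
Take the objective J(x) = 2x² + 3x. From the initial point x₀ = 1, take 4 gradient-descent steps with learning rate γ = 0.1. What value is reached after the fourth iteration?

J′(x) = 4x + 3
x₁ = 1 − 0.1·7 = 0.3
x₂ = 0.3 − 0.1·4.2 = -0.12
x₃ = -0.12 − 0.1·2.52 = -0.372
x₄ = -0.372 − 0.1·1.512 = -0.5232

-0.5232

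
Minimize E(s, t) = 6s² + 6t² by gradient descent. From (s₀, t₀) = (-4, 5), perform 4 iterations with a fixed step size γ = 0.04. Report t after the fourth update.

∇E = (12s, 12t)
(s₁, t₁) = (-4, 5) − 0.04·(-48, 60) = (-2.08, 2.6)
(s₂, t₂) = (-2.08, 2.6) − 0.04·(-24.96, 31.2) = (-1.0816, 1.352)
(s₃, t₃) = (-1.0816, 1.352) − 0.04·(-12.9792, 16.224) = (-0.562432, 0.70304)
(s₄, t₄) = (-0.562432, 0.70304) − 0.04·(-6.749184, 8.43648) = (-0.29246464, 0.3655808)
t = 0.3655808

0.3655808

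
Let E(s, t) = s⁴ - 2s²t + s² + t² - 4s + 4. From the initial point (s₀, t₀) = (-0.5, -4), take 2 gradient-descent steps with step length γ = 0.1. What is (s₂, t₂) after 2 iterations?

(-0.23665, -2.3755)

∇E = (4s³ - 4st + 2s - 4, -2s² + 2t)
(s₁, t₁) = (-0.5, -4) − 0.1·(-13.5, -8.5) = (0.85, -3.15)
(s₂, t₂) = (0.85, -3.15) − 0.1·(10.8665, -7.745) = (-0.23665, -2.3755)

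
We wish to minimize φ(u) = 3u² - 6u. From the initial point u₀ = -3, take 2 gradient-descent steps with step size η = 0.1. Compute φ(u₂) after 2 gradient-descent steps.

φ′(u) = 6u - 6
Step 1: φ′(-3) = -24; u₁ = -3 − 0.1·(-24) = -0.6
Step 2: φ′(-0.6) = -9.6; u₂ = -0.6 − 0.1·(-9.6) = 0.36
φ(0.36) = -1.7712

-1.7712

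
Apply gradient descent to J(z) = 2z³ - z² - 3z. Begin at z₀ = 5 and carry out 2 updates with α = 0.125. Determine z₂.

-125.04296875

J′(z) = 6z² - 2z - 3
Step 1: J′(5) = 137; z₁ = 5 − 0.125·137 = -12.125
Step 2: J′(-12.125) = 903.34375; z₂ = -12.125 − 0.125·903.34375 = -125.04296875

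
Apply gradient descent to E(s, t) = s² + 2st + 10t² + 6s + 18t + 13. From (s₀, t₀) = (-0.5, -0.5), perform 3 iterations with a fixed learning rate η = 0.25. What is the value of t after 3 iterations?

∇E = (2s + 2t + 6, 2s + 20t + 18)
(s₁, t₁) = (-0.5, -0.5) − 0.25·(4, 7) = (-1.5, -2.25)
(s₂, t₂) = (-1.5, -2.25) − 0.25·(-1.5, -30) = (-1.125, 5.25)
(s₃, t₃) = (-1.125, 5.25) − 0.25·(14.25, 120.75) = (-4.6875, -24.9375)
t = -24.9375

-24.9375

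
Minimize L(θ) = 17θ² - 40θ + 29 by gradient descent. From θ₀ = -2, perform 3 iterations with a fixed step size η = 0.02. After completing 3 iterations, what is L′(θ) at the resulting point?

L′(θ) = 34θ - 40
θ₁ = -2 − 0.02·(-108) = 0.16
θ₂ = 0.16 − 0.02·(-34.56) = 0.8512
θ₃ = 0.8512 − 0.02·(-11.0592) = 1.072384
L′(θ) at (1.072384) = -3.538944

-3.538944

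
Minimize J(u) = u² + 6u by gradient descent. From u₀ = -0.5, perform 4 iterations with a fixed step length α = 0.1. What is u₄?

J′(u) = 2u + 6
Step 1: J′(-0.5) = 5; u₁ = -0.5 − 0.1·5 = -1
Step 2: J′(-1) = 4; u₂ = -1 − 0.1·4 = -1.4
Step 3: J′(-1.4) = 3.2; u₃ = -1.4 − 0.1·3.2 = -1.72
Step 4: J′(-1.72) = 2.56; u₄ = -1.72 − 0.1·2.56 = -1.976

-1.976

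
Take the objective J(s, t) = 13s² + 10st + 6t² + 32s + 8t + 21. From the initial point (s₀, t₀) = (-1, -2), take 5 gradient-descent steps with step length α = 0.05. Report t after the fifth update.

∇J = (26s + 10t + 32, 10s + 12t + 8)
Step 1: at (-1, -2), ∇J = (-14, -26) → (-1, -2) − 0.05·(-14, -26) = (-0.3, -0.7)
Step 2: at (-0.3, -0.7), ∇J = (17.2, -3.4) → (-0.3, -0.7) − 0.05·(17.2, -3.4) = (-1.16, -0.53)
Step 3: at (-1.16, -0.53), ∇J = (-3.46, -9.96) → (-1.16, -0.53) − 0.05·(-3.46, -9.96) = (-0.987, -0.032)
Step 4: at (-0.987, -0.032), ∇J = (6.018, -2.254) → (-0.987, -0.032) − 0.05·(6.018, -2.254) = (-1.2879, 0.0807)
Step 5: at (-1.2879, 0.0807), ∇J = (-0.6784, -3.9106) → (-1.2879, 0.0807) − 0.05·(-0.6784, -3.9106) = (-1.25398, 0.27623)
t = 0.27623

0.27623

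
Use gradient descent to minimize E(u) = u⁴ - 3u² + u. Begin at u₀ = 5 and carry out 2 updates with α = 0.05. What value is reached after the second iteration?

1252.455275

E′(u) = 4u³ - 6u + 1
u₁ = 5 − 0.05·471 = -18.55
u₂ = -18.55 − 0.05·(-25420.1055) = 1252.455275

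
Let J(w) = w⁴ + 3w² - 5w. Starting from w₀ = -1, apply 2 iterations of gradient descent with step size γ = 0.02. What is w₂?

-0.48856

J′(w) = 4w³ + 6w - 5
Step 1: J′(-1) = -15; w₁ = -1 − 0.02·(-15) = -0.7
Step 2: J′(-0.7) = -10.572; w₂ = -0.7 − 0.02·(-10.572) = -0.48856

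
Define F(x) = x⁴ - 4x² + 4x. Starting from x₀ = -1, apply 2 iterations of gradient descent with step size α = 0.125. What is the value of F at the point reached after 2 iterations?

F′(x) = 4x³ - 8x + 4
Step 1: F′(-1) = 8; x₁ = -1 − 0.125·8 = -2
Step 2: F′(-2) = -12; x₂ = -2 − 0.125·(-12) = -0.5
F(-0.5) = -2.9375

-2.9375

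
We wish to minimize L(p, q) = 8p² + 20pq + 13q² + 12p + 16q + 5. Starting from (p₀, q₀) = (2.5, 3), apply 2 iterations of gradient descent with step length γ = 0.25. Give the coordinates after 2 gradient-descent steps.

∇L = (16p + 20q + 12, 20p + 26q + 16)
Step 1: at (2.5, 3), ∇L = (112, 144) → (2.5, 3) − 0.25·(112, 144) = (-25.5, -33)
Step 2: at (-25.5, -33), ∇L = (-1056, -1352) → (-25.5, -33) − 0.25·(-1056, -1352) = (238.5, 305)

(238.5, 305)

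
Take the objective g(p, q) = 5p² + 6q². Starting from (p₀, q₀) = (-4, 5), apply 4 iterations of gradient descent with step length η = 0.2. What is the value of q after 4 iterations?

19.208

∇g = (10p, 12q)
Step 1: at (-4, 5), ∇g = (-40, 60) → (-4, 5) − 0.2·(-40, 60) = (4, -7)
Step 2: at (4, -7), ∇g = (40, -84) → (4, -7) − 0.2·(40, -84) = (-4, 9.8)
Step 3: at (-4, 9.8), ∇g = (-40, 117.6) → (-4, 9.8) − 0.2·(-40, 117.6) = (4, -13.72)
Step 4: at (4, -13.72), ∇g = (40, -164.64) → (4, -13.72) − 0.2·(40, -164.64) = (-4, 19.208)
q = 19.208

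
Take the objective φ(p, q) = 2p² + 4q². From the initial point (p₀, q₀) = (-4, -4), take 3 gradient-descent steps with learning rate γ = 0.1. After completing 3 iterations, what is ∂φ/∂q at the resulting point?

∇φ = (4p, 8q)
(p₁, q₁) = (-4, -4) − 0.1·(-16, -32) = (-2.4, -0.8)
(p₂, q₂) = (-2.4, -0.8) − 0.1·(-9.6, -6.4) = (-1.44, -0.16)
(p₃, q₃) = (-1.44, -0.16) − 0.1·(-5.76, -1.28) = (-0.864, -0.032)
∂φ/∂q at (-0.864, -0.032) = -0.256

-0.256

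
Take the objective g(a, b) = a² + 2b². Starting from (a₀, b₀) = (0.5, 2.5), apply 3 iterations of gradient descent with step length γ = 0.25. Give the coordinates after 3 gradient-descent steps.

(0.0625, 0)

∇g = (2a, 4b)
Step 1: at (0.5, 2.5), ∇g = (1, 10) → (0.5, 2.5) − 0.25·(1, 10) = (0.25, 0)
Step 2: at (0.25, 0), ∇g = (0.5, 0) → (0.25, 0) − 0.25·(0.5, 0) = (0.125, 0)
Step 3: at (0.125, 0), ∇g = (0.25, 0) → (0.125, 0) − 0.25·(0.25, 0) = (0.0625, 0)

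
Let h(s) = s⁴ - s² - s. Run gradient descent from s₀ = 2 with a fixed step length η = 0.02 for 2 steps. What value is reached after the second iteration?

h′(s) = 4s³ - 2s - 1
s₁ = 2 − 0.02·27 = 1.46
s₂ = 1.46 − 0.02·8.528544 = 1.28942912

1.28942912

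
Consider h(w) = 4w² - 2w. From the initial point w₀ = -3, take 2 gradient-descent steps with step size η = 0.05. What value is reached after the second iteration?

h′(w) = 8w - 2
w₁ = -3 − 0.05·(-26) = -1.7
w₂ = -1.7 − 0.05·(-15.6) = -0.92

-0.92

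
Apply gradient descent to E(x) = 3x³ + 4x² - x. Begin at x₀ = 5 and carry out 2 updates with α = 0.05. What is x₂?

E′(x) = 9x² + 8x - 1
Step 1: E′(5) = 264; x₁ = 5 − 0.05·264 = -8.2
Step 2: E′(-8.2) = 538.56; x₂ = -8.2 − 0.05·538.56 = -35.128

-35.128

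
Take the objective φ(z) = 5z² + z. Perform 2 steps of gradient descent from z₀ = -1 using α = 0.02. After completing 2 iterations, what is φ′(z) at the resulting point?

φ′(z) = 10z + 1
z₁ = -1 − 0.02·(-9) = -0.82
z₂ = -0.82 − 0.02·(-7.2) = -0.676
φ′(z) at (-0.676) = -5.76

-5.76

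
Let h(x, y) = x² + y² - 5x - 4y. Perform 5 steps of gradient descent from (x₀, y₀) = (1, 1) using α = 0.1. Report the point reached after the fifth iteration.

∇h = (2x - 5, 2y - 4)
Step 1: at (1, 1), ∇h = (-3, -2) → (1, 1) − 0.1·(-3, -2) = (1.3, 1.2)
Step 2: at (1.3, 1.2), ∇h = (-2.4, -1.6) → (1.3, 1.2) − 0.1·(-2.4, -1.6) = (1.54, 1.36)
Step 3: at (1.54, 1.36), ∇h = (-1.92, -1.28) → (1.54, 1.36) − 0.1·(-1.92, -1.28) = (1.732, 1.488)
Step 4: at (1.732, 1.488), ∇h = (-1.536, -1.024) → (1.732, 1.488) − 0.1·(-1.536, -1.024) = (1.8856, 1.5904)
Step 5: at (1.8856, 1.5904), ∇h = (-1.2288, -0.8192) → (1.8856, 1.5904) − 0.1·(-1.2288, -0.8192) = (2.00848, 1.67232)

(2.00848, 1.67232)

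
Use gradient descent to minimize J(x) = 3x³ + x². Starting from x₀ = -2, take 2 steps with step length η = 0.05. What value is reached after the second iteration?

-9.072

J′(x) = 9x² + 2x
Step 1: J′(-2) = 32; x₁ = -2 − 0.05·32 = -3.6
Step 2: J′(-3.6) = 109.44; x₂ = -3.6 − 0.05·109.44 = -9.072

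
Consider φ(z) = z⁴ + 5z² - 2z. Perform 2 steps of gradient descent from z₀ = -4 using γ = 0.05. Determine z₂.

-253.4558

φ′(z) = 4z³ + 10z - 2
z₁ = -4 − 0.05·(-298) = 10.9
z₂ = 10.9 − 0.05·5287.116 = -253.4558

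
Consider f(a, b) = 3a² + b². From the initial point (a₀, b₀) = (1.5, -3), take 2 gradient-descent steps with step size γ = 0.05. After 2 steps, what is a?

0.735

∇f = (6a, 2b)
(a₁, b₁) = (1.5, -3) − 0.05·(9, -6) = (1.05, -2.7)
(a₂, b₂) = (1.05, -2.7) − 0.05·(6.3, -5.4) = (0.735, -2.43)
a = 0.735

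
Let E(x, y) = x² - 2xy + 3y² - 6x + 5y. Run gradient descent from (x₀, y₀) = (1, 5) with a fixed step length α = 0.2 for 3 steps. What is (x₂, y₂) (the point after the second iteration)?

(2.84, 0.84)

∇E = (2x - 2y - 6, -2x + 6y + 5)
(x₁, y₁) = (1, 5) − 0.2·(-14, 33) = (3.8, -1.6)
(x₂, y₂) = (3.8, -1.6) − 0.2·(4.8, -12.2) = (2.84, 0.84)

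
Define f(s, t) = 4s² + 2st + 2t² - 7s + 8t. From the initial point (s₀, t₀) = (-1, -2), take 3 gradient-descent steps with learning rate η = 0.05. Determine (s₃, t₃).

∇f = (8s + 2t - 7, 2s + 4t + 8)
Step 1: at (-1, -2), ∇f = (-19, -2) → (-1, -2) − 0.05·(-19, -2) = (-0.05, -1.9)
Step 2: at (-0.05, -1.9), ∇f = (-11.2, 0.3) → (-0.05, -1.9) − 0.05·(-11.2, 0.3) = (0.51, -1.915)
Step 3: at (0.51, -1.915), ∇f = (-6.75, 1.36) → (0.51, -1.915) − 0.05·(-6.75, 1.36) = (0.8475, -1.983)

(0.8475, -1.983)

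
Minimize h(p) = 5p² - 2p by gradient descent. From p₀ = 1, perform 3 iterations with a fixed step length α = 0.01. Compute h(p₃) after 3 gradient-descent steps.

1.5006112

h′(p) = 10p - 2
p₁ = 1 − 0.01·8 = 0.92
p₂ = 0.92 − 0.01·7.2 = 0.848
p₃ = 0.848 − 0.01·6.48 = 0.7832
h(0.7832) = 1.5006112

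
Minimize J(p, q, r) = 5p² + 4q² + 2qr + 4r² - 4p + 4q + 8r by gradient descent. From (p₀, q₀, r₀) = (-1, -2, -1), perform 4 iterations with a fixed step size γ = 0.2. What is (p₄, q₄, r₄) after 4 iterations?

(-1, -1.168, -1.832)

∇J = (10p - 4, 8q + 2r + 4, 2q + 8r + 8)
Step 1: at (-1, -2, -1), ∇J = (-14, -14, -4) → (-1, -2, -1) − 0.2·(-14, -14, -4) = (1.8, 0.8, -0.2)
Step 2: at (1.8, 0.8, -0.2), ∇J = (14, 10, 8) → (1.8, 0.8, -0.2) − 0.2·(14, 10, 8) = (-1, -1.2, -1.8)
Step 3: at (-1, -1.2, -1.8), ∇J = (-14, -9.2, -8.8) → (-1, -1.2, -1.8) − 0.2·(-14, -9.2, -8.8) = (1.8, 0.64, -0.04)
Step 4: at (1.8, 0.64, -0.04), ∇J = (14, 9.04, 8.96) → (1.8, 0.64, -0.04) − 0.2·(14, 9.04, 8.96) = (-1, -1.168, -1.832)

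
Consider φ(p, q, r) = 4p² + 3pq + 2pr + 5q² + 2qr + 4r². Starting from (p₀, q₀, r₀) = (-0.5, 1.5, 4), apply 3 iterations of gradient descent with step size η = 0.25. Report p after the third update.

∇φ = (8p + 3q + 2r, 3p + 10q + 2r, 2p + 2q + 8r)
Step 1: at (-0.5, 1.5, 4), ∇φ = (8.5, 21.5, 34) → (-0.5, 1.5, 4) − 0.25·(8.5, 21.5, 34) = (-2.625, -3.875, -4.5)
Step 2: at (-2.625, -3.875, -4.5), ∇φ = (-41.625, -55.625, -49) → (-2.625, -3.875, -4.5) − 0.25·(-41.625, -55.625, -49) = (7.78125, 10.03125, 7.75)
Step 3: at (7.78125, 10.03125, 7.75), ∇φ = (107.84375, 139.15625, 97.625) → (7.78125, 10.03125, 7.75) − 0.25·(107.84375, 139.15625, 97.625) = (-19.1796875, -24.7578125, -16.65625)
p = -19.1796875

-19.1796875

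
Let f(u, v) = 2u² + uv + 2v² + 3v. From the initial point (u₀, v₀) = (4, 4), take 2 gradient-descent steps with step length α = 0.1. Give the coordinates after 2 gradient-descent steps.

(1.03, 0.52)

∇f = (4u + v, u + 4v + 3)
Step 1: at (4, 4), ∇f = (20, 23) → (4, 4) − 0.1·(20, 23) = (2, 1.7)
Step 2: at (2, 1.7), ∇f = (9.7, 11.8) → (2, 1.7) − 0.1·(9.7, 11.8) = (1.03, 0.52)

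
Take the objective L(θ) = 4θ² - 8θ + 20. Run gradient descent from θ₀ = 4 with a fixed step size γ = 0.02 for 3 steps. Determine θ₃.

L′(θ) = 8θ - 8
Step 1: L′(4) = 24; θ₁ = 4 − 0.02·24 = 3.52
Step 2: L′(3.52) = 20.16; θ₂ = 3.52 − 0.02·20.16 = 3.1168
Step 3: L′(3.1168) = 16.9344; θ₃ = 3.1168 − 0.02·16.9344 = 2.778112

2.778112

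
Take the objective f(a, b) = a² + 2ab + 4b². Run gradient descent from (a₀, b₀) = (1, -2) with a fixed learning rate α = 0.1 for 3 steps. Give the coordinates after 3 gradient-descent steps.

(0.936, -0.288)

∇f = (2a + 2b, 2a + 8b)
(a₁, b₁) = (1, -2) − 0.1·(-2, -14) = (1.2, -0.6)
(a₂, b₂) = (1.2, -0.6) − 0.1·(1.2, -2.4) = (1.08, -0.36)
(a₃, b₃) = (1.08, -0.36) − 0.1·(1.44, -0.72) = (0.936, -0.288)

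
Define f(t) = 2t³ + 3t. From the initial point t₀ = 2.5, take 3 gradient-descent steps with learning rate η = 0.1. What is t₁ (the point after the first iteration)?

f′(t) = 6t² + 3
Step 1: f′(2.5) = 40.5; t₁ = 2.5 − 0.1·40.5 = -1.55

-1.55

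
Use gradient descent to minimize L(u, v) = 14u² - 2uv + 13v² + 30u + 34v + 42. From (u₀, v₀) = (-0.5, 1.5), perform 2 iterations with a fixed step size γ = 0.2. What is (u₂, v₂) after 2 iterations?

(2.94, 47.82)

∇L = (28u - 2v + 30, -2u + 26v + 34)
(u₁, v₁) = (-0.5, 1.5) − 0.2·(13, 74) = (-3.1, -13.3)
(u₂, v₂) = (-3.1, -13.3) − 0.2·(-30.2, -305.6) = (2.94, 47.82)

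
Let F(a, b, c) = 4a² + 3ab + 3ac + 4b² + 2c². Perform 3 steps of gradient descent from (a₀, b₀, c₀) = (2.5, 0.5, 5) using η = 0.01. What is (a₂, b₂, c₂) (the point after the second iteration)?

(1.8109, 0.29015, 4.47195)

∇F = (8a + 3b + 3c, 3a + 8b, 3a + 4c)
(a₁, b₁, c₁) = (2.5, 0.5, 5) − 0.01·(36.5, 11.5, 27.5) = (2.135, 0.385, 4.725)
(a₂, b₂, c₂) = (2.135, 0.385, 4.725) − 0.01·(32.41, 9.485, 25.305) = (1.8109, 0.29015, 4.47195)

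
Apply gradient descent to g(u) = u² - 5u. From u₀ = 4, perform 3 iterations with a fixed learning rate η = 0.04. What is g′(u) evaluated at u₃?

g′(u) = 2u - 5
Step 1: g′(4) = 3; u₁ = 4 − 0.04·3 = 3.88
Step 2: g′(3.88) = 2.76; u₂ = 3.88 − 0.04·2.76 = 3.7696
Step 3: g′(3.7696) = 2.5392; u₃ = 3.7696 − 0.04·2.5392 = 3.668032
g′(u) at (3.668032) = 2.336064

2.336064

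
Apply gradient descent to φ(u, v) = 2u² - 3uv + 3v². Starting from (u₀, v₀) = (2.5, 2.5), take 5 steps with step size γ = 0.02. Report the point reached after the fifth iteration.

∇φ = (4u - 3v, -3u + 6v)
Step 1: at (2.5, 2.5), ∇φ = (2.5, 7.5) → (2.5, 2.5) − 0.02·(2.5, 7.5) = (2.45, 2.35)
Step 2: at (2.45, 2.35), ∇φ = (2.75, 6.75) → (2.45, 2.35) − 0.02·(2.75, 6.75) = (2.395, 2.215)
Step 3: at (2.395, 2.215), ∇φ = (2.935, 6.105) → (2.395, 2.215) − 0.02·(2.935, 6.105) = (2.3363, 2.0929)
Step 4: at (2.3363, 2.0929), ∇φ = (3.0665, 5.5485) → (2.3363, 2.0929) − 0.02·(3.0665, 5.5485) = (2.27497, 1.98193)
Step 5: at (2.27497, 1.98193), ∇φ = (3.15409, 5.06667) → (2.27497, 1.98193) − 0.02·(3.15409, 5.06667) = (2.2118882, 1.8805966)

(2.2118882, 1.8805966)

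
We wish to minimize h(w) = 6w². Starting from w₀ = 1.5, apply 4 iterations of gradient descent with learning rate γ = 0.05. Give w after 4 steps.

0.0384

h′(w) = 12w
w₁ = 1.5 − 0.05·18 = 0.6
w₂ = 0.6 − 0.05·7.2 = 0.24
w₃ = 0.24 − 0.05·2.88 = 0.096
w₄ = 0.096 − 0.05·1.152 = 0.0384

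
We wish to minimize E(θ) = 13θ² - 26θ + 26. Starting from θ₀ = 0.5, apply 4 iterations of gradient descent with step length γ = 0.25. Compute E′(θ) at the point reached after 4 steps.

-11895.8125

E′(θ) = 26θ - 26
Step 1: E′(0.5) = -13; θ₁ = 0.5 − 0.25·(-13) = 3.75
Step 2: E′(3.75) = 71.5; θ₂ = 3.75 − 0.25·71.5 = -14.125
Step 3: E′(-14.125) = -393.25; θ₃ = -14.125 − 0.25·(-393.25) = 84.1875
Step 4: E′(84.1875) = 2162.875; θ₄ = 84.1875 − 0.25·2162.875 = -456.53125
E′(θ) at (-456.53125) = -11895.8125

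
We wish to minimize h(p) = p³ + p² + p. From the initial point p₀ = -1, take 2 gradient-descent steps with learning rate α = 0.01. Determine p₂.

-1.040812

h′(p) = 3p² + 2p + 1
Step 1: h′(-1) = 2; p₁ = -1 − 0.01·2 = -1.02
Step 2: h′(-1.02) = 2.0812; p₂ = -1.02 − 0.01·2.0812 = -1.040812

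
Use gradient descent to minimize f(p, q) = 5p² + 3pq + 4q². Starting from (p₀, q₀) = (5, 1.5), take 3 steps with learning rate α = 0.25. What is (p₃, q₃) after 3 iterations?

(-34.1015625, -24.375)

∇f = (10p + 3q, 3p + 8q)
(p₁, q₁) = (5, 1.5) − 0.25·(54.5, 27) = (-8.625, -5.25)
(p₂, q₂) = (-8.625, -5.25) − 0.25·(-102, -67.875) = (16.875, 11.71875)
(p₃, q₃) = (16.875, 11.71875) − 0.25·(203.90625, 144.375) = (-34.1015625, -24.375)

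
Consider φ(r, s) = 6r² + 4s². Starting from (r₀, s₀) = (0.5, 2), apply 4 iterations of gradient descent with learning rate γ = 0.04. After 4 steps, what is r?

0.03655808

∇φ = (12r, 8s)
(r₁, s₁) = (0.5, 2) − 0.04·(6, 16) = (0.26, 1.36)
(r₂, s₂) = (0.26, 1.36) − 0.04·(3.12, 10.88) = (0.1352, 0.9248)
(r₃, s₃) = (0.1352, 0.9248) − 0.04·(1.6224, 7.3984) = (0.070304, 0.628864)
(r₄, s₄) = (0.070304, 0.628864) − 0.04·(0.843648, 5.030912) = (0.03655808, 0.42762752)
r = 0.03655808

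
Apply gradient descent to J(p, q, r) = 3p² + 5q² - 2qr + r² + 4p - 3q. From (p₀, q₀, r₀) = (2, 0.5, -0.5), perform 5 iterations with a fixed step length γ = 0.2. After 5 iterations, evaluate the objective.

∇J = (6p + 4, 10q - 2r - 3, -2q + 2r)
Step 1: at (2, 0.5, -0.5), ∇J = (16, 3, -2) → (2, 0.5, -0.5) − 0.2·(16, 3, -2) = (-1.2, -0.1, -0.1)
Step 2: at (-1.2, -0.1, -0.1), ∇J = (-3.2, -3.8, 0) → (-1.2, -0.1, -0.1) − 0.2·(-3.2, -3.8, 0) = (-0.56, 0.66, -0.1)
Step 3: at (-0.56, 0.66, -0.1), ∇J = (0.64, 3.8, -1.52) → (-0.56, 0.66, -0.1) − 0.2·(0.64, 3.8, -1.52) = (-0.688, -0.1, 0.204)
Step 4: at (-0.688, -0.1, 0.204), ∇J = (-0.128, -4.408, 0.608) → (-0.688, -0.1, 0.204) − 0.2·(-0.128, -4.408, 0.608) = (-0.6624, 0.7816, 0.0824)
Step 5: at (-0.6624, 0.7816, 0.0824), ∇J = (0.0256, 4.6512, -1.3984) → (-0.6624, 0.7816, 0.0824) − 0.2·(0.0256, 4.6512, -1.3984) = (-0.66752, -0.14864, 0.36208)
J(-0.66752, -0.14864, 0.36208) = -0.538200832

-0.538200832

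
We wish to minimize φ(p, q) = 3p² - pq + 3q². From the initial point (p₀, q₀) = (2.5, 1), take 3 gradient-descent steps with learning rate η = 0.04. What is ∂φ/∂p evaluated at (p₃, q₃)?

6.439552

∇φ = (6p - q, -p + 6q)
(p₁, q₁) = (2.5, 1) − 0.04·(14, 3.5) = (1.94, 0.86)
(p₂, q₂) = (1.94, 0.86) − 0.04·(10.78, 3.22) = (1.5088, 0.7312)
(p₃, q₃) = (1.5088, 0.7312) − 0.04·(8.3216, 2.8784) = (1.175936, 0.616064)
∂φ/∂p at (1.175936, 0.616064) = 6.439552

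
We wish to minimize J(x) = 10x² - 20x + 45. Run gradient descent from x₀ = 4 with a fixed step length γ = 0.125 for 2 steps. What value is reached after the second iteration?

7.75

J′(x) = 20x - 20
Step 1: J′(4) = 60; x₁ = 4 − 0.125·60 = -3.5
Step 2: J′(-3.5) = -90; x₂ = -3.5 − 0.125·(-90) = 7.75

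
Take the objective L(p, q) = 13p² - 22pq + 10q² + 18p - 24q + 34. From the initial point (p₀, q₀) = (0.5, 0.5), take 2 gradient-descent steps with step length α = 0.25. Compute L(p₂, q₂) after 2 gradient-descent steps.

123637.890625

∇L = (26p - 22q + 18, -22p + 20q - 24)
(p₁, q₁) = (0.5, 0.5) − 0.25·(20, -25) = (-4.5, 6.75)
(p₂, q₂) = (-4.5, 6.75) − 0.25·(-247.5, 210) = (57.375, -45.75)
L(57.375, -45.75) = 123637.890625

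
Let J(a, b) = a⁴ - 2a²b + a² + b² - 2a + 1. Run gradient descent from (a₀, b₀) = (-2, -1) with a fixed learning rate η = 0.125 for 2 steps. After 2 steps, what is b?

3.703125

∇J = (4a³ - 4ab + 2a - 2, -2a² + 2b)
(a₁, b₁) = (-2, -1) − 0.125·(-46, -10) = (3.75, 0.25)
(a₂, b₂) = (3.75, 0.25) − 0.125·(212.6875, -27.625) = (-22.8359375, 3.703125)
b = 3.703125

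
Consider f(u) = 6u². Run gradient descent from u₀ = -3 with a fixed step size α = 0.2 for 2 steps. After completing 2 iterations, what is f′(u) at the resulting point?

f′(u) = 12u
u₁ = -3 − 0.2·(-36) = 4.2
u₂ = 4.2 − 0.2·50.4 = -5.88
f′(u) at (-5.88) = -70.56

-70.56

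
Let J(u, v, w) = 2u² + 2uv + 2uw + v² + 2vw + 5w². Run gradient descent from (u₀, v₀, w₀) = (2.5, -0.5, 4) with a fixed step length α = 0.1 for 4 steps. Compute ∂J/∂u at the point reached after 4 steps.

0.5904

∇J = (4u + 2v + 2w, 2u + 2v + 2w, 2u + 2v + 10w)
(u₁, v₁, w₁) = (2.5, -0.5, 4) − 0.1·(17, 12, 44) = (0.8, -1.7, -0.4)
(u₂, v₂, w₂) = (0.8, -1.7, -0.4) − 0.1·(-1, -2.6, -5.8) = (0.9, -1.44, 0.18)
(u₃, v₃, w₃) = (0.9, -1.44, 0.18) − 0.1·(1.08, -0.72, 0.72) = (0.792, -1.368, 0.108)
(u₄, v₄, w₄) = (0.792, -1.368, 0.108) − 0.1·(0.648, -0.936, -0.072) = (0.7272, -1.2744, 0.1152)
∂J/∂u at (0.7272, -1.2744, 0.1152) = 0.5904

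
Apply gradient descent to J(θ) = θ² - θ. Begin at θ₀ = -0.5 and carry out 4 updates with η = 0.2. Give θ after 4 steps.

J′(θ) = 2θ - 1
θ₁ = -0.5 − 0.2·(-2) = -0.1
θ₂ = -0.1 − 0.2·(-1.2) = 0.14
θ₃ = 0.14 − 0.2·(-0.72) = 0.284
θ₄ = 0.284 − 0.2·(-0.432) = 0.3704

0.3704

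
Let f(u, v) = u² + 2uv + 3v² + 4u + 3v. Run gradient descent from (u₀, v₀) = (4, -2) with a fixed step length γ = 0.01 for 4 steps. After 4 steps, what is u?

∇f = (2u + 2v + 4, 2u + 6v + 3)
Step 1: at (4, -2), ∇f = (8, -1) → (4, -2) − 0.01·(8, -1) = (3.92, -1.99)
Step 2: at (3.92, -1.99), ∇f = (7.86, -1.1) → (3.92, -1.99) − 0.01·(7.86, -1.1) = (3.8414, -1.979)
Step 3: at (3.8414, -1.979), ∇f = (7.7248, -1.1912) → (3.8414, -1.979) − 0.01·(7.7248, -1.1912) = (3.764152, -1.967088)
Step 4: at (3.764152, -1.967088), ∇f = (7.594128, -1.274224) → (3.764152, -1.967088) − 0.01·(7.594128, -1.274224) = (3.68821072, -1.95434576)
u = 3.68821072

3.68821072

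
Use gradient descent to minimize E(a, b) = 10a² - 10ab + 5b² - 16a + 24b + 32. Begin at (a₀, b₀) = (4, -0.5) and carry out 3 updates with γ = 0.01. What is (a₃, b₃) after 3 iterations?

(2.3662, -0.1151)

∇E = (20a - 10b - 16, -10a + 10b + 24)
(a₁, b₁) = (4, -0.5) − 0.01·(69, -21) = (3.31, -0.29)
(a₂, b₂) = (3.31, -0.29) − 0.01·(53.1, -12) = (2.779, -0.17)
(a₃, b₃) = (2.779, -0.17) − 0.01·(41.28, -5.49) = (2.3662, -0.1151)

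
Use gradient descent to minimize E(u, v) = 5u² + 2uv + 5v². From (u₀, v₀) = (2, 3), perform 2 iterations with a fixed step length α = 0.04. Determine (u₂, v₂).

∇E = (10u + 2v, 2u + 10v)
(u₁, v₁) = (2, 3) − 0.04·(26, 34) = (0.96, 1.64)
(u₂, v₂) = (0.96, 1.64) − 0.04·(12.88, 18.32) = (0.4448, 0.9072)

(0.4448, 0.9072)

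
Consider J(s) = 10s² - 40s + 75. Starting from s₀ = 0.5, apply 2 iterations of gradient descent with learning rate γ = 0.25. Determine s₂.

J′(s) = 20s - 40
Step 1: J′(0.5) = -30; s₁ = 0.5 − 0.25·(-30) = 8
Step 2: J′(8) = 120; s₂ = 8 − 0.25·120 = -22

-22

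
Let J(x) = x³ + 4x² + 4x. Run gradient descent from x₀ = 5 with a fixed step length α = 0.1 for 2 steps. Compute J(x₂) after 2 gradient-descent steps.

-3176.746886047

J′(x) = 3x² + 8x + 4
Step 1: J′(5) = 119; x₁ = 5 − 0.1·119 = -6.9
Step 2: J′(-6.9) = 91.63; x₂ = -6.9 − 0.1·91.63 = -16.063
J(-16.063) = -3176.746886047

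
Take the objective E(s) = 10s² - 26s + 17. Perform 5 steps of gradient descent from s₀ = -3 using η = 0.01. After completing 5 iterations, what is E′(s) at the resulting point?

E′(s) = 20s - 26
Step 1: E′(-3) = -86; s₁ = -3 − 0.01·(-86) = -2.14
Step 2: E′(-2.14) = -68.8; s₂ = -2.14 − 0.01·(-68.8) = -1.452
Step 3: E′(-1.452) = -55.04; s₃ = -1.452 − 0.01·(-55.04) = -0.9016
Step 4: E′(-0.9016) = -44.032; s₄ = -0.9016 − 0.01·(-44.032) = -0.46128
Step 5: E′(-0.46128) = -35.2256; s₅ = -0.46128 − 0.01·(-35.2256) = -0.109024
E′(s) at (-0.109024) = -28.18048

-28.18048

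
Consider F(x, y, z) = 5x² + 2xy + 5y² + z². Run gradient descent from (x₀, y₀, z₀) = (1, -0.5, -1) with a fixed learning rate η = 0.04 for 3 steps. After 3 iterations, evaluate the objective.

∇F = (10x + 2y, 2x + 10y, 2z)
(x₁, y₁, z₁) = (1, -0.5, -1) − 0.04·(9, -3, -2) = (0.64, -0.38, -0.92)
(x₂, y₂, z₂) = (0.64, -0.38, -0.92) − 0.04·(5.64, -2.52, -1.84) = (0.4144, -0.2792, -0.8464)
(x₃, y₃, z₃) = (0.4144, -0.2792, -0.8464) − 0.04·(3.5856, -1.9632, -1.6928) = (0.270976, -0.200672, -0.778688)
F(0.270976, -0.200672, -0.778688) = 1.0660866304

1.0660866304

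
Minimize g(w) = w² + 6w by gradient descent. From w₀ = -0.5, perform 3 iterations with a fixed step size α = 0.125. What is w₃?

-1.9453125

g′(w) = 2w + 6
Step 1: g′(-0.5) = 5; w₁ = -0.5 − 0.125·5 = -1.125
Step 2: g′(-1.125) = 3.75; w₂ = -1.125 − 0.125·3.75 = -1.59375
Step 3: g′(-1.59375) = 2.8125; w₃ = -1.59375 − 0.125·2.8125 = -1.9453125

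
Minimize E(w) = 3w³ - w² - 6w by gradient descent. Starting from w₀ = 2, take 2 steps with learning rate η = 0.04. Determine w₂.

0.945024

E′(w) = 9w² - 2w - 6
Step 1: E′(2) = 26; w₁ = 2 − 0.04·26 = 0.96
Step 2: E′(0.96) = 0.3744; w₂ = 0.96 − 0.04·0.3744 = 0.945024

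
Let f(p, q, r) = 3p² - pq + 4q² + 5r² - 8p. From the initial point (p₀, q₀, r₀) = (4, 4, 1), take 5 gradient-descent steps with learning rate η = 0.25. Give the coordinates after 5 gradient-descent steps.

(2.91015625, -3.66796875, -7.59375)

∇f = (6p - q - 8, -p + 8q, 10r)
(p₁, q₁, r₁) = (4, 4, 1) − 0.25·(12, 28, 10) = (1, -3, -1.5)
(p₂, q₂, r₂) = (1, -3, -1.5) − 0.25·(1, -25, -15) = (0.75, 3.25, 2.25)
(p₃, q₃, r₃) = (0.75, 3.25, 2.25) − 0.25·(-6.75, 25.25, 22.5) = (2.4375, -3.0625, -3.375)
(p₄, q₄, r₄) = (2.4375, -3.0625, -3.375) − 0.25·(9.6875, -26.9375, -33.75) = (0.015625, 3.671875, 5.0625)
(p₅, q₅, r₅) = (0.015625, 3.671875, 5.0625) − 0.25·(-11.578125, 29.359375, 50.625) = (2.91015625, -3.66796875, -7.59375)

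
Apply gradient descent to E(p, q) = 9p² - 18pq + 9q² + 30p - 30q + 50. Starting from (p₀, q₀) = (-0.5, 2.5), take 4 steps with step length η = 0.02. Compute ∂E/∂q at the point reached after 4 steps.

0.14751744

∇E = (18p - 18q + 30, -18p + 18q - 30)
(p₁, q₁) = (-0.5, 2.5) − 0.02·(-24, 24) = (-0.02, 2.02)
(p₂, q₂) = (-0.02, 2.02) − 0.02·(-6.72, 6.72) = (0.1144, 1.8856)
(p₃, q₃) = (0.1144, 1.8856) − 0.02·(-1.8816, 1.8816) = (0.152032, 1.847968)
(p₄, q₄) = (0.152032, 1.847968) − 0.02·(-0.526848, 0.526848) = (0.16256896, 1.83743104)
∂E/∂q at (0.16256896, 1.83743104) = 0.14751744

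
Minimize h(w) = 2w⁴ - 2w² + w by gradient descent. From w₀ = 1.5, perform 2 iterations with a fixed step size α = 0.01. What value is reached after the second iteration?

1.15342784

h′(w) = 8w³ - 4w + 1
w₁ = 1.5 − 0.01·22 = 1.28
w₂ = 1.28 − 0.01·12.657216 = 1.15342784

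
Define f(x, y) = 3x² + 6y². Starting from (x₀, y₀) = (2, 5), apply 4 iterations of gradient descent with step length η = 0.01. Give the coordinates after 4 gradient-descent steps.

(1.56149792, 2.9984768)

∇f = (6x, 12y)
Step 1: at (2, 5), ∇f = (12, 60) → (2, 5) − 0.01·(12, 60) = (1.88, 4.4)
Step 2: at (1.88, 4.4), ∇f = (11.28, 52.8) → (1.88, 4.4) − 0.01·(11.28, 52.8) = (1.7672, 3.872)
Step 3: at (1.7672, 3.872), ∇f = (10.6032, 46.464) → (1.7672, 3.872) − 0.01·(10.6032, 46.464) = (1.661168, 3.40736)
Step 4: at (1.661168, 3.40736), ∇f = (9.967008, 40.88832) → (1.661168, 3.40736) − 0.01·(9.967008, 40.88832) = (1.56149792, 2.9984768)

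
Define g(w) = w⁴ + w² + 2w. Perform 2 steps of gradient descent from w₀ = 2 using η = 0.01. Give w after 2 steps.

g′(w) = 4w³ + 2w + 2
w₁ = 2 − 0.01·38 = 1.62
w₂ = 1.62 − 0.01·22.246112 = 1.39753888

1.39753888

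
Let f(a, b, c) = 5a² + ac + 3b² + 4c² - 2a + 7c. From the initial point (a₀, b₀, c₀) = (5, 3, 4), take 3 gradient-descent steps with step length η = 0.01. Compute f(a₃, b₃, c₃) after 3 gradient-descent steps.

137.29702545408

∇f = (10a + c - 2, 6b, a + 8c + 7)
Step 1: at (5, 3, 4), ∇f = (52, 18, 44) → (5, 3, 4) − 0.01·(52, 18, 44) = (4.48, 2.82, 3.56)
Step 2: at (4.48, 2.82, 3.56), ∇f = (46.36, 16.92, 39.96) → (4.48, 2.82, 3.56) − 0.01·(46.36, 16.92, 39.96) = (4.0164, 2.6508, 3.1604)
Step 3: at (4.0164, 2.6508, 3.1604), ∇f = (41.3244, 15.9048, 36.2996) → (4.0164, 2.6508, 3.1604) − 0.01·(41.3244, 15.9048, 36.2996) = (3.603156, 2.491752, 2.797404)
f(3.603156, 2.491752, 2.797404) = 137.29702545408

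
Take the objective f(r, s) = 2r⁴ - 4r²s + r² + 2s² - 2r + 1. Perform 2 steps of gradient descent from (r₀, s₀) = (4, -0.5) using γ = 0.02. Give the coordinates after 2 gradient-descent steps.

(40.44320512, 4.324192)

∇f = (8r³ - 8rs + 2r - 2, -4r² + 4s)
Step 1: at (4, -0.5), ∇f = (534, -66) → (4, -0.5) − 0.02·(534, -66) = (-6.68, 0.82)
Step 2: at (-6.68, 0.82), ∇f = (-2356.160256, -175.2096) → (-6.68, 0.82) − 0.02·(-2356.160256, -175.2096) = (40.44320512, 4.324192)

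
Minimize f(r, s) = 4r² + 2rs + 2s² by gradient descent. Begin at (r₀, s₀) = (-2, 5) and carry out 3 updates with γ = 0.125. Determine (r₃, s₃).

∇f = (8r + 2s, 2r + 4s)
Step 1: at (-2, 5), ∇f = (-6, 16) → (-2, 5) − 0.125·(-6, 16) = (-1.25, 3)
Step 2: at (-1.25, 3), ∇f = (-4, 9.5) → (-1.25, 3) − 0.125·(-4, 9.5) = (-0.75, 1.8125)
Step 3: at (-0.75, 1.8125), ∇f = (-2.375, 5.75) → (-0.75, 1.8125) − 0.125·(-2.375, 5.75) = (-0.453125, 1.09375)

(-0.453125, 1.09375)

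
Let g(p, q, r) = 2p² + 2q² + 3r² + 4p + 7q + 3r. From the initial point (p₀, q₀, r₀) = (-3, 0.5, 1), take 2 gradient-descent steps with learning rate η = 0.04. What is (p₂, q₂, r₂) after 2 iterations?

(-2.4112, -0.1624, 0.3664)

∇g = (4p + 4, 4q + 7, 6r + 3)
Step 1: at (-3, 0.5, 1), ∇g = (-8, 9, 9) → (-3, 0.5, 1) − 0.04·(-8, 9, 9) = (-2.68, 0.14, 0.64)
Step 2: at (-2.68, 0.14, 0.64), ∇g = (-6.72, 7.56, 6.84) → (-2.68, 0.14, 0.64) − 0.04·(-6.72, 7.56, 6.84) = (-2.4112, -0.1624, 0.3664)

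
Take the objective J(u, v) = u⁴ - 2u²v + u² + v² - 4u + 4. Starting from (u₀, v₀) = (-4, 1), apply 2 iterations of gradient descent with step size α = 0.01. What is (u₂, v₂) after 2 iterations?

(-1.35768832, 1.317808)

∇J = (4u³ - 4uv + 2u - 4, -2u² + 2v)
(u₁, v₁) = (-4, 1) − 0.01·(-252, -30) = (-1.48, 1.3)
(u₂, v₂) = (-1.48, 1.3) − 0.01·(-12.231168, -1.7808) = (-1.35768832, 1.317808)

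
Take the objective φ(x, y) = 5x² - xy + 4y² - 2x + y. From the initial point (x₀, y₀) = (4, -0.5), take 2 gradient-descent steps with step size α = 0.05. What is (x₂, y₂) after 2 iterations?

∇φ = (10x - y - 2, -x + 8y + 1)
Step 1: at (4, -0.5), ∇φ = (38.5, -7) → (4, -0.5) − 0.05·(38.5, -7) = (2.075, -0.15)
Step 2: at (2.075, -0.15), ∇φ = (18.9, -2.275) → (2.075, -0.15) − 0.05·(18.9, -2.275) = (1.13, -0.03625)

(1.13, -0.03625)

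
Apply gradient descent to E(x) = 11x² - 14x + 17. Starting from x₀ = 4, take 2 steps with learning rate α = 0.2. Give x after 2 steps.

E′(x) = 22x - 14
x₁ = 4 − 0.2·74 = -10.8
x₂ = -10.8 − 0.2·(-251.6) = 39.52

39.52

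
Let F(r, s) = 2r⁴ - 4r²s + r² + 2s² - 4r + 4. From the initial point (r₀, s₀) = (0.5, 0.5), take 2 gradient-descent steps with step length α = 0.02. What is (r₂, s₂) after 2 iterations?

∇F = (8r³ - 8rs + 2r - 4, -4r² + 4s)
Step 1: at (0.5, 0.5), ∇F = (-4, 1) → (0.5, 0.5) − 0.02·(-4, 1) = (0.58, 0.48)
Step 2: at (0.58, 0.48), ∇F = (-3.506304, 0.5744) → (0.58, 0.48) − 0.02·(-3.506304, 0.5744) = (0.65012608, 0.468512)

(0.65012608, 0.468512)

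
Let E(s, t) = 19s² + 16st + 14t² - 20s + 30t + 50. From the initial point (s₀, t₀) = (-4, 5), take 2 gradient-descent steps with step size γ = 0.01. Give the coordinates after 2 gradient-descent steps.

(-2.34, 3.0296)

∇E = (38s + 16t - 20, 16s + 28t + 30)
(s₁, t₁) = (-4, 5) − 0.01·(-92, 106) = (-3.08, 3.94)
(s₂, t₂) = (-3.08, 3.94) − 0.01·(-74, 91.04) = (-2.34, 3.0296)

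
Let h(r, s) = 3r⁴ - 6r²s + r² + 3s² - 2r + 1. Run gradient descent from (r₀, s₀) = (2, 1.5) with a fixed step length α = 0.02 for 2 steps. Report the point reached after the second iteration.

∇h = (12r³ - 12rs + 2r - 2, -6r² + 6s)
Step 1: at (2, 1.5), ∇h = (62, -15) → (2, 1.5) − 0.02·(62, -15) = (0.76, 1.8)
Step 2: at (0.76, 1.8), ∇h = (-11.628288, 7.3344) → (0.76, 1.8) − 0.02·(-11.628288, 7.3344) = (0.99256576, 1.653312)

(0.99256576, 1.653312)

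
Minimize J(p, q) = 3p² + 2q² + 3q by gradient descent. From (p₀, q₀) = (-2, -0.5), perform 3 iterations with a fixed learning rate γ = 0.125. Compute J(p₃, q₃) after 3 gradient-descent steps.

∇J = (6p, 4q + 3)
Step 1: at (-2, -0.5), ∇J = (-12, 1) → (-2, -0.5) − 0.125·(-12, 1) = (-0.5, -0.625)
Step 2: at (-0.5, -0.625), ∇J = (-3, 0.5) → (-0.5, -0.625) − 0.125·(-3, 0.5) = (-0.125, -0.6875)
Step 3: at (-0.125, -0.6875), ∇J = (-0.75, 0.25) → (-0.125, -0.6875) − 0.125·(-0.75, 0.25) = (-0.03125, -0.71875)
J(-0.03125, -0.71875) = -1.1201171875

-1.1201171875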